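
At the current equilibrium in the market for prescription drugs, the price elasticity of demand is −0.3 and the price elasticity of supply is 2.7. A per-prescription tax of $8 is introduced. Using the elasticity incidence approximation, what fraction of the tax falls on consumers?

Consumers' share ≈ 0.9.

Incidence ratio: consumers' share ≈ εs / (εs + |εd|) = 2.7 / (2.7 + 0.3) = 0.9.
Supply is the more elastic side, so consumers bear the larger share.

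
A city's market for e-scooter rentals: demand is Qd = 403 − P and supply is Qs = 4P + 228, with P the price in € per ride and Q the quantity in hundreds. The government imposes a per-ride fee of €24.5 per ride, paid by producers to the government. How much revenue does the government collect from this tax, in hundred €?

Tax revenue = €8535.8 hundred.

Before the tax: set 403 − P = 4P + 228 → P* = €35, Q* = 368.
With the tax collected from producers, supply shifts: Qs = 4(P − 24.5) + 228.
New equilibrium: buyers pay €54.6, producers receive €30.1, Q = 348.4. (Wedge: Pb − Ps = 24.5.)
Revenue = t · Q = 24.5 · 348.4 = €8535.8.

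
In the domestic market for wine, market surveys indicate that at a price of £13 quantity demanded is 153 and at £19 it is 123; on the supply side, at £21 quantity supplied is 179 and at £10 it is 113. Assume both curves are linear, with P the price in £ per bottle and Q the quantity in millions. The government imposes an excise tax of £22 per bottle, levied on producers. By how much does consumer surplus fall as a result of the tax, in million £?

Demand slope: (123 − 153)/(19 − 13) = -5, so Qd = 218 − 5P.
Supply slope: (113 − 179)/(10 − 21) = 6, so Qs = 6P + 53.
Before the tax: set 218 − 5P = 6P + 53 → P* = £15, Q* = 143.
With the tax collected from producers, supply shifts: Qs = 6(P − 22) + 53.
New equilibrium: buyers pay £27, producers receive £5, Q = 83. (Wedge: Pb − Ps = 22.)
ΔCS is the trapezoid between Q = 83 and Q = 143 of height £12: ½ · (143 + 83) · 12 = £1356.

Consumer surplus falls by £1356 million.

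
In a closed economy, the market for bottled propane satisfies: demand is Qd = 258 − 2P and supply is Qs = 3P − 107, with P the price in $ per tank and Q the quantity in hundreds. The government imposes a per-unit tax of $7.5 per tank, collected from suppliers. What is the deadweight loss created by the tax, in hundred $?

Without the tax, 258 − 2P = 3P − 107 gives 5P = 365, so P* = $73 and Q* = 112.
With the tax collected from suppliers, supply shifts: Qs = 3(P − 7.5) − 107.
Solving gives Q = 103 with consumers paying $77.5 and suppliers receiving $70 (the $7.5 wedge).
Quantity falls by |ΔQ| = |112 − 103| = 9.
DWL = ½ · t · |ΔQ| = ½ · 7.5 · 9 = $33.75.

Deadweight loss = $33.75 hundred.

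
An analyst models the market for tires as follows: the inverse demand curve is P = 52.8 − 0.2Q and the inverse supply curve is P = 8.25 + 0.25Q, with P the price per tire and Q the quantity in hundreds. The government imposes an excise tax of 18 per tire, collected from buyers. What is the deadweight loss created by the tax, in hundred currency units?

Deadweight loss = 360 hundred.

Rewrite in direct form: Qd = 264 − 5P and Qs = 4P − 33.
Without the tax, 264 − 5P = 4P − 33 gives 9P = 297, so P* = 33 and Q* = 99.
With the tax collected from buyers, demand (in seller-price terms) shifts: Qd = 264 − 5(P + 18).
New equilibrium: buyers pay 41, suppliers receive 23, Q = 59. (Wedge: Pb − Ps = 18.)
Quantity falls by |ΔQ| = |99 − 59| = 40.
DWL = ½ · t · |ΔQ| = ½ · 18 · 40 = 360.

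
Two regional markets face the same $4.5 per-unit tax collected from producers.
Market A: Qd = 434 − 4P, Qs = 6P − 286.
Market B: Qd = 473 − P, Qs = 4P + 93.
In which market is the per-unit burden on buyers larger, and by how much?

Market A: pre-tax P* = $72, Q* = 146; post-tax Q = 135.2; per-unit burden on buyers = $2.7.
Market B: pre-tax P* = $76, Q* = 397; post-tax Q = 393.4; per-unit burden on buyers = $3.6.
Difference: $2.7 vs $3.6 → market B is larger by $0.9.

Market B, by $0.9.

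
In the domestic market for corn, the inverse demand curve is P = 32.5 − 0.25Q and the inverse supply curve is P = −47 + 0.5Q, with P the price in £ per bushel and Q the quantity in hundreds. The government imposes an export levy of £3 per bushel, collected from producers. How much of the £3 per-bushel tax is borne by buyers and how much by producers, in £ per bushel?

Rewrite in direct form: Qd = 130 − 4P and Qs = 2P + 94.
Without the tax, 130 − 4P = 2P + 94 gives 6P = 36, so P* = £6 and Q* = 106.
With the tax collected from producers, supply shifts: Qs = 2(P − 3) + 94.
New equilibrium: buyers pay £7, producers receive £4, Q = 102. (Wedge: Pb − Ps = 3.)
Burden on buyers: £1; on producers: £2. (They sum to £3.)

Buyers bear £1 per bushel; producers bear £2 per bushel.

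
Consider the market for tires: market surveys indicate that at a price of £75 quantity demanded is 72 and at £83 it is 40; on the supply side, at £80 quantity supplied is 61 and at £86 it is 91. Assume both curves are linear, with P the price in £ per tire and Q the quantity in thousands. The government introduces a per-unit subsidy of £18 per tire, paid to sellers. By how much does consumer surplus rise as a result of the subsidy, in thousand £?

Consumer surplus rises by £760 thousand.

Demand slope: (40 − 72)/(83 − 75) = -4, so Qd = 372 − 4P.
Supply slope: (91 − 61)/(86 − 80) = 5, so Qs = 5P − 339.
Without the subsidy, 372 − 4P = 5P − 339 gives 9P = 711, so P* = £79 and Q* = 56.
With a per-unit subsidy paid to sellers, each receives P + 18 per unit sold, so supply becomes Qs = 5(P + 18) − 339.
New equilibrium: buyers pay £69, sellers receive £87, Q = 96. (Wedge: Pb − Ps = −18.)
ΔCS is the trapezoid between Q = 96 and Q = 56 of height £10: ½ · (56 + 96) · 10 = £760.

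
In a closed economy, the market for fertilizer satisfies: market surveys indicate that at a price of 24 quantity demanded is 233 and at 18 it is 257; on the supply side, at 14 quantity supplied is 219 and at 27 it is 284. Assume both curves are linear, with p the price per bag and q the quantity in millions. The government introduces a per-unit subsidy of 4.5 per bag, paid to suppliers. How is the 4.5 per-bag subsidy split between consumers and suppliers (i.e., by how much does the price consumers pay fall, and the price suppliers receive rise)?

Consumers gain 2.5 per bag; suppliers gain 2 per bag.

Demand slope: (257 − 233)/(18 − 24) = -4, so qd = 329 − 4p.
Supply slope: (284 − 219)/(27 − 14) = 5, so qs = 5p + 149.
Without the subsidy, 329 − 4p = 5p + 149 gives 9p = 180, so p* = 20 and q* = 249.
With a per-unit subsidy paid to suppliers, each receives p + 4.5 per unit sold, so supply becomes qs = 5(p + 4.5) + 149.
New equilibrium: consumers pay 17.5, suppliers receive 22, q = 259. (Wedge: pb − ps = −4.5.)
Gain to consumers: 2.5; to suppliers: 2. (They sum to 4.5.)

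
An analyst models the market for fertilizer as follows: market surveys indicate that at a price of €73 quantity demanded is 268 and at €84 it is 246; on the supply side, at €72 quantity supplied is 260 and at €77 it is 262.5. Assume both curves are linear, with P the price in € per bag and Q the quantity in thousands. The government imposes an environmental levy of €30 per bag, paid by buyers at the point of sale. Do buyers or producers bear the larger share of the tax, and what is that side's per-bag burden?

Producers bear the larger share: €24 per bag.

Demand slope: (246 − 268)/(84 − 73) = -2, so Qd = 414 − 2P.
Supply slope: (262.5 − 260)/(77 − 72) = 0.5, so Qs = 0.5P + 224.
Without the tax, 414 − 2P = 0.5P + 224 gives 2.5P = 190, so P* = €76 and Q* = 262.
With the tax collected from buyers, demand (in seller-price terms) shifts: Qd = 414 − 2(P + 30).
Solving gives Q = 250 with buyers paying €82 and producers receiving €52 (the €30 wedge).
Per-bag burden: buyers €6, producers €24.
Producers take the larger share because supply is less price-elastic here (demand slope 2 vs supply slope 0.5).
The less price-elastic side of the market bears the larger share of a per-unit tax.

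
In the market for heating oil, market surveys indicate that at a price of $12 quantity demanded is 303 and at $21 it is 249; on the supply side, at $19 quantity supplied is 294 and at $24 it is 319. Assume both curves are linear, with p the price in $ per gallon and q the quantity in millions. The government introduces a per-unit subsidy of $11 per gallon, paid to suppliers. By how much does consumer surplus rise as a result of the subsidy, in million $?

Consumer surplus rises by $1470 million.

Demand slope: (249 − 303)/(21 − 12) = -6, so qd = 375 − 6p.
Supply slope: (319 − 294)/(24 − 19) = 5, so qs = 5p + 199.
Without the subsidy, 375 − 6p = 5p + 199 gives 11p = 176, so p* = $16 and q* = 279.
With a per-unit subsidy paid to suppliers, each receives p + 11 per unit sold, so supply becomes qs = 5(p + 11) + 199.
New equilibrium: buyers pay $11, suppliers receive $22, q = 309. (Wedge: pb − ps = −11.)
ΔCS is the trapezoid between Q = 309 and Q = 279 of height $5: ½ · (279 + 309) · 5 = $1470.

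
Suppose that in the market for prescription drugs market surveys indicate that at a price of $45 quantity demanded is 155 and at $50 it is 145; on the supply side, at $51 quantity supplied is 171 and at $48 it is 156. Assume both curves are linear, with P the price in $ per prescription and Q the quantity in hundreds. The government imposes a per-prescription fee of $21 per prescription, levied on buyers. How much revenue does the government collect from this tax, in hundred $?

Demand slope: (145 − 155)/(50 − 45) = -2, so Qd = 245 − 2P.
Supply slope: (156 − 171)/(48 − 51) = 5, so Qs = 5P − 84.
Without the tax, 245 − 2P = 5P − 84 gives 7P = 329, so P* = $47 and Q* = 151.
With the tax collected from buyers, demand (in seller-price terms) shifts: Qd = 245 − 2(P + 21).
New equilibrium: buyers pay $62, producers receive $41, Q = 121. (Wedge: Pb − Ps = 21.)
Revenue = t · Q = 21 · 121 = $2541.

Tax revenue = $2541 hundred.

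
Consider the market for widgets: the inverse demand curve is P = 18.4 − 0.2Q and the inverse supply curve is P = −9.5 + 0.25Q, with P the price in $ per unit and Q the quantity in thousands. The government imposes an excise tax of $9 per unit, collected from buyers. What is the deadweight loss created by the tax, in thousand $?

Rewrite in direct form: Qd = 92 − 5P and Qs = 4P + 38.
Before the tax: set 92 − 5P = 4P + 38 → P* = $6, Q* = 62.
With the tax collected from buyers, demand (in seller-price terms) shifts: Qd = 92 − 5(P + 9).
Solving gives Q = 42 with buyers paying $10 and producers receiving $1 (the $9 wedge).
Quantity falls by |ΔQ| = |62 − 42| = 20.
DWL = ½ · t · |ΔQ| = ½ · 9 · 20 = $90.

Deadweight loss = $90 thousand.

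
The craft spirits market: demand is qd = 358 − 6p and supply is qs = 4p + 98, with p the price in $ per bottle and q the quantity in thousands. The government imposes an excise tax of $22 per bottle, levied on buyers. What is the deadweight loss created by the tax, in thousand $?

Deadweight loss = $580.8 thousand.

Without the tax, 358 − 6p = 4p + 98 gives 10p = 260, so p* = $26 and q* = 202.
With the tax collected from buyers, demand (in seller-price terms) shifts: qd = 358 − 6(p + 22).
New equilibrium: buyers pay $34.8, producers receive $12.8, q = 149.2. (Wedge: pb − ps = 22.)
Quantity falls by |ΔQ| = |202 − 149.2| = 52.8.
DWL = ½ · t · |ΔQ| = ½ · 22 · 52.8 = $580.8.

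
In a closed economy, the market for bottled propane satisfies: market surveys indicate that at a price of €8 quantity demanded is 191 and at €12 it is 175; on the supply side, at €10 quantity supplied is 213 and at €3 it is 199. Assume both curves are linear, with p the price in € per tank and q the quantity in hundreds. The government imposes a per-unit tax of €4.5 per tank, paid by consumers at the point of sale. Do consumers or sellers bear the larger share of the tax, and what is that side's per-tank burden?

Demand slope: (175 − 191)/(12 − 8) = -4, so qd = 223 − 4p.
Supply slope: (199 − 213)/(3 − 10) = 2, so qs = 2p + 193.
Without the tax, 223 − 4p = 2p + 193 gives 6p = 30, so p* = €5 and q* = 203.
With the tax collected from consumers, demand (in seller-price terms) shifts: qd = 223 − 4(p + 4.5).
Solving gives q = 197 with consumers paying €6.5 and sellers receiving €2 (the €4.5 wedge).
Per-tank burden: consumers €1.5, sellers €3.
Sellers take the larger share because supply is less price-elastic here (demand slope 4 vs supply slope 2).
The less price-elastic side of the market bears the larger share of a per-unit tax.

Sellers bear the larger share: €3 per tank.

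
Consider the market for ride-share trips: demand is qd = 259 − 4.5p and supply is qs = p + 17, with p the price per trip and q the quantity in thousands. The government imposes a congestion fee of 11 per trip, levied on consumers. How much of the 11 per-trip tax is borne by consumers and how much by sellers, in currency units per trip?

Consumers bear 2 per trip; sellers bear 9 per trip.

Without the tax, 259 − 4.5p = p + 17 gives 5.5p = 242, so p* = 44 and q* = 61.
With the tax collected from consumers, demand (in seller-price terms) shifts: qd = 259 − 4.5(p + 11).
Solving gives q = 52 with consumers paying 46 and sellers receiving 35 (the 11 wedge).
Burden on consumers: 2; on sellers: 9. (They sum to 11.)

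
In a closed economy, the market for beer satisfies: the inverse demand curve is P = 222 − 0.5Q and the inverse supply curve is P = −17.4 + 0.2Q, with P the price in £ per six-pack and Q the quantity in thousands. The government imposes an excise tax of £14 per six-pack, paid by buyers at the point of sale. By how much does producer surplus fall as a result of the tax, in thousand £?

Inverting to Q(P) form: Qd = 444 − 2P; Qs = 5P + 87.
Without the tax, 444 − 2P = 5P + 87 gives 7P = 357, so P* = £51 and Q* = 342.
With the tax collected from buyers, demand (in seller-price terms) shifts: Qd = 444 − 2(P + 14).
Solving gives Q = 322 with buyers paying £61 and suppliers receiving £47 (the £14 wedge).
ΔPS is the trapezoid between Q = 322 and Q = 342 of height £4: ½ · (342 + 322) · 4 = £1328.

Producer surplus falls by £1328 thousand.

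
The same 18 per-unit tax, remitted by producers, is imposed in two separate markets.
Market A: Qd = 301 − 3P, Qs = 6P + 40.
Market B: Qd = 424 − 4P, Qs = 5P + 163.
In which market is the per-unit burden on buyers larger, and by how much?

Market A: pre-tax P* = 29, Q* = 214; post-tax Q = 178; per-unit burden on buyers = 12.
Market B: pre-tax P* = 29, Q* = 308; post-tax Q = 268; per-unit burden on buyers = 10.
Difference: 12 vs 10 → market A is larger by 2.

Market A, by 2.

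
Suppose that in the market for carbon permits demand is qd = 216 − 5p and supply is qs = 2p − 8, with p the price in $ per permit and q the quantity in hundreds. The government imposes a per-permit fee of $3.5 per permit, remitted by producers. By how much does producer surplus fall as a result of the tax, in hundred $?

Producer surplus falls by $133.75 hundred.

Before the tax: set 216 − 5p = 2p − 8 → p* = $32, q* = 56.
With the tax collected from producers, supply shifts: qs = 2(p − 3.5) − 8.
Solving gives q = 51 with consumers paying $33 and producers receiving $29.5 (the $3.5 wedge).
ΔPS is the trapezoid between Q = 51 and Q = 56 of height $2.5: ½ · (56 + 51) · 2.5 = $133.75.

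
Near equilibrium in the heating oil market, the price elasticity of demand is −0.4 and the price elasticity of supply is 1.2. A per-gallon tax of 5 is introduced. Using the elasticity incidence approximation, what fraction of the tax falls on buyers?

Incidence ratio: buyers' share ≈ εs / (εs + |εd|) = 1.2 / (1.2 + 0.4) = 0.75.
Supply is the more elastic side, so buyers bear the larger share.

Buyers' share ≈ 0.75.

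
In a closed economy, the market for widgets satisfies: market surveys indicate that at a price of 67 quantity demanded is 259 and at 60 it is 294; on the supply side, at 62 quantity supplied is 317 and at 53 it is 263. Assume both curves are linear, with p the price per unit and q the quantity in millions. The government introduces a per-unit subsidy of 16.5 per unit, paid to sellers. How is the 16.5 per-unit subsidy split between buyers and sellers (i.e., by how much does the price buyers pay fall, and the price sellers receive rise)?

Buyers gain 9 per unit; sellers gain 7.5 per unit.

Demand slope: (294 − 259)/(60 − 67) = -5, so qd = 594 − 5p.
Supply slope: (263 − 317)/(53 − 62) = 6, so qs = 6p − 55.
Before the subsidy: set 594 − 5p = 6p − 55 → p* = 59, q* = 299.
With a per-unit subsidy paid to sellers, each receives p + 16.5 per unit sold, so supply becomes qs = 6(p + 16.5) − 55.
New equilibrium: buyers pay 50, sellers receive 66.5, q = 344. (Wedge: pb − ps = −16.5.)
Gain to buyers: 9; to sellers: 7.5. (They sum to 16.5.)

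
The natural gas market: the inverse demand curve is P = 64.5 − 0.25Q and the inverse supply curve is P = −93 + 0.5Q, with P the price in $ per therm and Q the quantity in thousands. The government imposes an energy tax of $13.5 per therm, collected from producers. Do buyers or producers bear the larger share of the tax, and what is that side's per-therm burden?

Inverting to Q(P) form: Qd = 258 − 4P; Qs = 2P + 186.
Before the tax: set 258 − 4P = 2P + 186 → P* = $12, Q* = 210.
With the tax collected from producers, supply shifts: Qs = 2(P − 13.5) + 186.
Solving gives Q = 192 with buyers paying $16.5 and producers receiving $3 (the $13.5 wedge).
Per-therm burden: buyers $4.5, producers $9.
Producers take the larger share because supply is less price-elastic here (demand slope 4 vs supply slope 2).

Producers bear the larger share: $9 per therm.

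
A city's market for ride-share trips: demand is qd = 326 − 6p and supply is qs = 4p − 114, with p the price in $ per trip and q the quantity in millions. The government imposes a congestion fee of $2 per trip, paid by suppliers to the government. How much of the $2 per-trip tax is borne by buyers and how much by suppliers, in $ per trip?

Buyers bear $0.8 per trip; suppliers bear $1.2 per trip.

Before the tax: set 326 − 6p = 4p − 114 → p* = $44, q* = 62.
With the tax collected from suppliers, supply shifts: qs = 4(p − 2) − 114.
Solving gives q = 57.2 with buyers paying $44.8 and suppliers receiving $42.8 (the $2 wedge).
Burden on buyers: $0.8; on suppliers: $1.2. (They sum to $2.)
The less price-elastic side of the market bears the larger share of a per-unit tax.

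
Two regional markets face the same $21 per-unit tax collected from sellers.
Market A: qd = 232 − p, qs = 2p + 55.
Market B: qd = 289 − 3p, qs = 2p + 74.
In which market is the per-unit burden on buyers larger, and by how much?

Market A, by $5.6.

Market A: pre-tax p* = $59, q* = 173; post-tax q = 159; per-unit burden on buyers = $14.
Market B: pre-tax p* = $43, q* = 160; post-tax q = 134.8; per-unit burden on buyers = $8.4.
Difference: $14 vs $8.4 → market A is larger by $5.6.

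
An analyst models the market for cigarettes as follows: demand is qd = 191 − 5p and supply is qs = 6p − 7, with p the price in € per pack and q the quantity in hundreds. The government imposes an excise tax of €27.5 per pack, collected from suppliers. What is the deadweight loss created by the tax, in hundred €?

Deadweight loss = €1031.25 hundred.

Without the tax, 191 − 5p = 6p − 7 gives 11p = 198, so p* = €18 and q* = 101.
With the tax collected from suppliers, supply shifts: qs = 6(p − 27.5) − 7.
New equilibrium: consumers pay €33, suppliers receive €5.5, q = 26. (Wedge: pb − ps = 27.5.)
Quantity falls by |ΔQ| = |101 − 26| = 75.
DWL = ½ · t · |ΔQ| = ½ · 27.5 · 75 = €1031.25.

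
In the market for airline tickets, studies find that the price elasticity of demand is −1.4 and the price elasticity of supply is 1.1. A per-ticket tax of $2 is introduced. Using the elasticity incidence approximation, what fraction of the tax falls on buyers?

Buyers' share ≈ 0.44.

Incidence ratio: buyers' share ≈ εs / (εs + |εd|) = 1.1 / (1.1 + 1.4) = 0.44.
Supply is the less elastic side, so buyers bear the smaller share.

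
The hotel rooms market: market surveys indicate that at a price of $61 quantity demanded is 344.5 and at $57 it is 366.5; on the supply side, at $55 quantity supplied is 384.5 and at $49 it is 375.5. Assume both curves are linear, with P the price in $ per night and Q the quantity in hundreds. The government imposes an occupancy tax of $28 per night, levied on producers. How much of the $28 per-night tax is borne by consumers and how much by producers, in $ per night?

Consumers bear $6 per night; producers bear $22 per night.

Demand slope: (366.5 − 344.5)/(57 − 61) = -5.5, so Qd = 680 − 5.5P.
Supply slope: (375.5 − 384.5)/(49 − 55) = 1.5, so Qs = 1.5P + 302.
Without the tax, 680 − 5.5P = 1.5P + 302 gives 7P = 378, so P* = $54 and Q* = 383.
With the tax collected from producers, supply shifts: Qs = 1.5(P − 28) + 302.
New equilibrium: consumers pay $60, producers receive $32, Q = 350. (Wedge: Pb − Ps = 28.)
Burden on consumers: $6; on producers: $22. (They sum to $28.)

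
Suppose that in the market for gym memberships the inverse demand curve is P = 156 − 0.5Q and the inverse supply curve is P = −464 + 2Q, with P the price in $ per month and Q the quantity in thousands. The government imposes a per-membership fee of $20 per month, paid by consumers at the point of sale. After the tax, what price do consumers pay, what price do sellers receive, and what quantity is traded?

Consumers pay $36; sellers receive $16; quantity = 240.

Rewrite in direct form: Qd = 312 − 2P and Qs = 0.5P + 232.
Without the tax, 312 − 2P = 0.5P + 232 gives 2.5P = 80, so P* = $32 and Q* = 248.
With the tax collected from consumers, demand (in seller-price terms) shifts: Qd = 312 − 2(P + 20).
Solving gives Q = 240 with consumers paying $36 and sellers receiving $16 (the $20 wedge).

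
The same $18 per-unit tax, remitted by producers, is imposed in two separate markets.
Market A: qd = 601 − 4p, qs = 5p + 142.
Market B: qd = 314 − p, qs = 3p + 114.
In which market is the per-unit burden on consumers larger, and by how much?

Market A: pre-tax p* = $51, q* = 397; post-tax q = 357; per-unit burden on consumers = $10.
Market B: pre-tax p* = $50, q* = 264; post-tax q = 250.5; per-unit burden on consumers = $13.5.
Difference: $10 vs $13.5 → market B is larger by $3.5.

Market B, by $3.5.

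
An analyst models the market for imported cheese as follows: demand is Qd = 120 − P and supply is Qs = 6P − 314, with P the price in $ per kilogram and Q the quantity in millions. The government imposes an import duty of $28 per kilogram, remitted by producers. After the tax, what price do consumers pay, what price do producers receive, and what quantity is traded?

Before the tax: set 120 − P = 6P − 314 → P* = $62, Q* = 58.
With the tax collected from producers, supply shifts: Qs = 6(P − 28) − 314.
New equilibrium: consumers pay $86, producers receive $58, Q = 34. (Wedge: Pb − Ps = 28.)
The less price-elastic side of the market bears the larger share of a per-unit tax.

Consumers pay $86; producers receive $58; quantity = 34.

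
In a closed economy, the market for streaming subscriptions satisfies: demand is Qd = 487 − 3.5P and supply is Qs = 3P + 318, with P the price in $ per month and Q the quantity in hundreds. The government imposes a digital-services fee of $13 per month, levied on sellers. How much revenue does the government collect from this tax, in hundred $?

Without the tax, 487 − 3.5P = 3P + 318 gives 6.5P = 169, so P* = $26 and Q* = 396.
With the tax collected from sellers, supply shifts: Qs = 3(P − 13) + 318.
New equilibrium: consumers pay $32, sellers receive $19, Q = 375. (Wedge: Pb − Ps = 13.)
Revenue = t · Q = 13 · 375 = $4875.

Tax revenue = $4875 hundred.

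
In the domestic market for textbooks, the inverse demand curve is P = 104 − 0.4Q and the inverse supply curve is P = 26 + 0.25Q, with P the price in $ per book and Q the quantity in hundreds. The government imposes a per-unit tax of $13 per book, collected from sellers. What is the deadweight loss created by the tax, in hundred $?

Inverting to Q(P) form: Qd = 260 − 2.5P; Qs = 4P − 104.
Before the tax: set 260 − 2.5P = 4P − 104 → P* = $56, Q* = 120.
With the tax collected from sellers, supply shifts: Qs = 4(P − 13) − 104.
New equilibrium: consumers pay $64, sellers receive $51, Q = 100. (Wedge: Pb − Ps = 13.)
Quantity falls by |ΔQ| = |120 − 100| = 20.
DWL = ½ · t · |ΔQ| = ½ · 13 · 20 = $130.

Deadweight loss = $130 hundred.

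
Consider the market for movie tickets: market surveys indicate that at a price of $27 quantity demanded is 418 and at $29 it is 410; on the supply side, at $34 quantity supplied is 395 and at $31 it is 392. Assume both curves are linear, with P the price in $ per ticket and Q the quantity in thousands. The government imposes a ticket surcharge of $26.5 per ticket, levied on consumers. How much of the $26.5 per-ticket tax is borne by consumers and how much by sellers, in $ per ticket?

Consumers bear $5.3 per ticket; sellers bear $21.2 per ticket.

Demand slope: (410 − 418)/(29 − 27) = -4, so Qd = 526 − 4P.
Supply slope: (392 − 395)/(31 − 34) = 1, so Qs = P + 361.
Before the tax: set 526 − 4P = P + 361 → P* = $33, Q* = 394.
With the tax collected from consumers, demand (in seller-price terms) shifts: Qd = 526 − 4(P + 26.5).
Solving gives Q = 372.8 with consumers paying $38.3 and sellers receiving $11.8 (the $26.5 wedge).
Burden on consumers: $5.3; on sellers: $21.2. (They sum to $26.5.)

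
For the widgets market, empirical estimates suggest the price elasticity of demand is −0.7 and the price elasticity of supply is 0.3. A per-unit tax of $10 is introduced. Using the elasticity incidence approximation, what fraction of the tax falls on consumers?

Incidence ratio: consumers' share ≈ εs / (εs + |εd|) = 0.3 / (0.3 + 0.7) = 0.3.
Supply is the less elastic side, so consumers bear the smaller share.

Consumers' share ≈ 0.3.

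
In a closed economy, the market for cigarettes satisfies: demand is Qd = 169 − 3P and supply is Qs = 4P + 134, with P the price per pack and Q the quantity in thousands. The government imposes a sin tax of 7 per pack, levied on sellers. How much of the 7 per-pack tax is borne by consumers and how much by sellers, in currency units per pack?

Before the tax: set 169 − 3P = 4P + 134 → P* = 5, Q* = 154.
With the tax collected from sellers, supply shifts: Qs = 4(P − 7) + 134.
New equilibrium: consumers pay 9, sellers receive 2, Q = 142. (Wedge: Pb − Ps = 7.)
Burden on consumers: 4; on sellers: 3. (They sum to 7.)

Consumers bear 4 per pack; sellers bear 3 per pack.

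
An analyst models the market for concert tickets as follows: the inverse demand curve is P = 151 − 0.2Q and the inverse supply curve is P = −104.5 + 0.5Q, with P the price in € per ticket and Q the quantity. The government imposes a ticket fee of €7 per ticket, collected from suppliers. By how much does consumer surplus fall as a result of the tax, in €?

Inverting to Q(P) form: Qd = 755 − 5P; Qs = 2P + 209.
Without the tax, 755 − 5P = 2P + 209 gives 7P = 546, so P* = €78 and Q* = 365.
With the tax collected from suppliers, supply shifts: Qs = 2(P − 7) + 209.
Solving gives Q = 355 with consumers paying €80 and suppliers receiving €73 (the €7 wedge).
ΔCS is the trapezoid between Q = 355 and Q = 365 of height €2: ½ · (365 + 355) · 2 = €720.

Consumer surplus falls by €720.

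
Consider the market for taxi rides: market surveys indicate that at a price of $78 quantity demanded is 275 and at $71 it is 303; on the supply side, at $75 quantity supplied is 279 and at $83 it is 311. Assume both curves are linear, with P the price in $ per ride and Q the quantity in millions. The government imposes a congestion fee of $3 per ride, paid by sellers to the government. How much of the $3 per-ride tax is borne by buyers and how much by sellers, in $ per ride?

Demand slope: (303 − 275)/(71 − 78) = -4, so Qd = 587 − 4P.
Supply slope: (311 − 279)/(83 − 75) = 4, so Qs = 4P − 21.
Without the tax, 587 − 4P = 4P − 21 gives 8P = 608, so P* = $76 and Q* = 283.
With the tax collected from sellers, supply shifts: Qs = 4(P − 3) − 21.
New equilibrium: buyers pay $77.5, sellers receive $74.5, Q = 277. (Wedge: Pb − Ps = 3.)
Burden on buyers: $1.5; on sellers: $1.5. (They sum to $3.)

Buyers bear $1.5 per ride; sellers bear $1.5 per ride.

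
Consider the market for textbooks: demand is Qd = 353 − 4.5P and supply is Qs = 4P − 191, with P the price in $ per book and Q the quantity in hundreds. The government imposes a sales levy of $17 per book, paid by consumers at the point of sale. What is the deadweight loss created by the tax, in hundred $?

Deadweight loss = $306 hundred.

Before the tax: set 353 − 4.5P = 4P − 191 → P* = $64, Q* = 65.
With the tax collected from consumers, demand (in seller-price terms) shifts: Qd = 353 − 4.5(P + 17).
Solving gives Q = 29 with consumers paying $72 and suppliers receiving $55 (the $17 wedge).
Quantity falls by |ΔQ| = |65 − 29| = 36.
DWL = ½ · t · |ΔQ| = ½ · 17 · 36 = $306.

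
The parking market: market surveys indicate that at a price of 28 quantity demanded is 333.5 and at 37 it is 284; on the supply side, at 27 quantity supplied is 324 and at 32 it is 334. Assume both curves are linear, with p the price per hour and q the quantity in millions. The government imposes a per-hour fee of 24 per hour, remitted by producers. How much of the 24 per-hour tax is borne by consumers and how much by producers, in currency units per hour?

Demand slope: (284 − 333.5)/(37 − 28) = -5.5, so qd = 487.5 − 5.5p.
Supply slope: (334 − 324)/(32 − 27) = 2, so qs = 2p + 270.
Without the tax, 487.5 − 5.5p = 2p + 270 gives 7.5p = 217.5, so p* = 29 and q* = 328.
With the tax collected from producers, supply shifts: qs = 2(p − 24) + 270.
Solving gives q = 292.8 with consumers paying 35.4 and producers receiving 11.4 (the 24 wedge).
Burden on consumers: 6.4; on producers: 17.6. (They sum to 24.)

Consumers bear 6.4 per hour; producers bear 17.6 per hour.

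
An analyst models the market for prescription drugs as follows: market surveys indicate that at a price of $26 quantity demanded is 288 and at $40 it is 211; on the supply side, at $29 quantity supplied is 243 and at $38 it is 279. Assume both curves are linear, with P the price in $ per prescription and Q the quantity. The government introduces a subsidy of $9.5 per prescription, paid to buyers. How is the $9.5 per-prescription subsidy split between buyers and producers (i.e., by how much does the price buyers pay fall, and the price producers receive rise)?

Buyers gain $4 per prescription; producers gain $5.5 per prescription.

Demand slope: (211 − 288)/(40 − 26) = -5.5, so Qd = 431 − 5.5P.
Supply slope: (279 − 243)/(38 − 29) = 4, so Qs = 4P + 127.
Without the subsidy, 431 − 5.5P = 4P + 127 gives 9.5P = 304, so P* = $32 and Q* = 255.
With a per-unit subsidy paid to buyers, each effectively pays P − 9.5, so demand becomes Qd = 431 − 5.5(P − 9.5).
Solving gives Q = 277 with buyers paying $28 and producers receiving $37.5 (the $9.5 wedge).
Gain to buyers: $4; to producers: $5.5. (They sum to $9.5.)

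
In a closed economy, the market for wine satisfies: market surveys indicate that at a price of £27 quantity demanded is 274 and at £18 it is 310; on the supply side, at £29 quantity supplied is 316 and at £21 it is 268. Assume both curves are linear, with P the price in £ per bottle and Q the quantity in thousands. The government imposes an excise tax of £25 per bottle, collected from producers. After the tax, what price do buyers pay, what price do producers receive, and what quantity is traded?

Buyers pay £39; producers receive £14; quantity = 226.

Demand slope: (310 − 274)/(18 − 27) = -4, so Qd = 382 − 4P.
Supply slope: (268 − 316)/(21 − 29) = 6, so Qs = 6P + 142.
Without the tax, 382 − 4P = 6P + 142 gives 10P = 240, so P* = £24 and Q* = 286.
With the tax collected from producers, supply shifts: Qs = 6(P − 25) + 142.
New equilibrium: buyers pay £39, producers receive £14, Q = 226. (Wedge: Pb − Ps = 25.)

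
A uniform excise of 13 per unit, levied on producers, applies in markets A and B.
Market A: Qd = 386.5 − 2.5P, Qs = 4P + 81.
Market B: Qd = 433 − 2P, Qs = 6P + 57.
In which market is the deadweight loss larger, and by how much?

Market A, by 3.25.

Market A: pre-tax P* = 47, Q* = 269; post-tax Q = 249; deadweight loss = 130.
Market B: pre-tax P* = 47, Q* = 339; post-tax Q = 319.5; deadweight loss = 126.75.
Difference: 130 vs 126.75 → market A is larger by 3.25.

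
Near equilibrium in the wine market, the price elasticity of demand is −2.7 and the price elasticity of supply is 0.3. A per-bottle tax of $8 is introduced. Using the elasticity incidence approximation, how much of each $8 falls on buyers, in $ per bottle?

Buyers bear ≈ $0.8 per bottle.

Incidence ratio: buyers' share ≈ εs / (εs + |εd|) = 0.3 / (0.3 + 2.7) = 0.1.
So buyers bear ≈ 0.1 × $8 = $0.8; producers bear $7.2.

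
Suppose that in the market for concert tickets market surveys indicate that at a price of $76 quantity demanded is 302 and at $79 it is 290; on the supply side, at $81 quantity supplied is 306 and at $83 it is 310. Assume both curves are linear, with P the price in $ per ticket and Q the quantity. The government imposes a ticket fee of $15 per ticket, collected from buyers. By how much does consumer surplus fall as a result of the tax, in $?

Consumer surplus falls by $1440.

Demand slope: (290 − 302)/(79 − 76) = -4, so Qd = 606 − 4P.
Supply slope: (310 − 306)/(83 − 81) = 2, so Qs = 2P + 144.
Before the tax: set 606 − 4P = 2P + 144 → P* = $77, Q* = 298.
With the tax collected from buyers, demand (in seller-price terms) shifts: Qd = 606 − 4(P + 15).
Solving gives Q = 278 with buyers paying $82 and suppliers receiving $67 (the $15 wedge).
ΔCS is the trapezoid between Q = 278 and Q = 298 of height $5: ½ · (298 + 278) · 5 = $1440.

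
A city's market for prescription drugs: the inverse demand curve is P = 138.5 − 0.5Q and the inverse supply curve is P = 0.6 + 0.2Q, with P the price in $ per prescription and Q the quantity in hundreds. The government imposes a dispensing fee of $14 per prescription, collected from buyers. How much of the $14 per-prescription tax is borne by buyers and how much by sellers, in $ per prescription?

Inverting to Q(P) form: Qd = 277 − 2P; Qs = 5P − 3.
Without the tax, 277 − 2P = 5P − 3 gives 7P = 280, so P* = $40 and Q* = 197.
With the tax collected from buyers, demand (in seller-price terms) shifts: Qd = 277 − 2(P + 14).
Solving gives Q = 177 with buyers paying $50 and sellers receiving $36 (the $14 wedge).
Burden on buyers: $10; on sellers: $4. (They sum to $14.)

Buyers bear $10 per prescription; sellers bear $4 per prescription.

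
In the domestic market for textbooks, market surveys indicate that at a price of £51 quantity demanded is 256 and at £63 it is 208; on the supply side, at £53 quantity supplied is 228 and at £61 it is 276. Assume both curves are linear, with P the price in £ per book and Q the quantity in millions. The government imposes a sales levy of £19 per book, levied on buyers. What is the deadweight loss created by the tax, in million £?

Deadweight loss = £433.2 million.

Demand slope: (208 − 256)/(63 − 51) = -4, so Qd = 460 − 4P.
Supply slope: (276 − 228)/(61 − 53) = 6, so Qs = 6P − 90.
Without the tax, 460 − 4P = 6P − 90 gives 10P = 550, so P* = £55 and Q* = 240.
With the tax collected from buyers, demand (in seller-price terms) shifts: Qd = 460 − 4(P + 19).
Solving gives Q = 194.4 with buyers paying £66.4 and suppliers receiving £47.4 (the £19 wedge).
Quantity falls by |ΔQ| = |240 − 194.4| = 45.6.
DWL = ½ · t · |ΔQ| = ½ · 19 · 45.6 = £433.2.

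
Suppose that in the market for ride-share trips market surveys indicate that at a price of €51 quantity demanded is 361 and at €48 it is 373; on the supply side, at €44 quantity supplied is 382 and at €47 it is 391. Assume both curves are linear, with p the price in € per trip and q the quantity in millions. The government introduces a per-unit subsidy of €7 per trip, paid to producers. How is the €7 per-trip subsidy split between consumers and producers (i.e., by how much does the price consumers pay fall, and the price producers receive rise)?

Demand slope: (373 − 361)/(48 − 51) = -4, so qd = 565 − 4p.
Supply slope: (391 − 382)/(47 − 44) = 3, so qs = 3p + 250.
Without the subsidy, 565 − 4p = 3p + 250 gives 7p = 315, so p* = €45 and q* = 385.
With a per-unit subsidy paid to producers, each receives p + 7 per unit sold, so supply becomes qs = 3(p + 7) + 250.
New equilibrium: consumers pay €42, producers receive €49, q = 397. (Wedge: pb − ps = −7.)
Gain to consumers: €3; to producers: €4. (They sum to €7.)

Consumers gain €3 per trip; producers gain €4 per trip.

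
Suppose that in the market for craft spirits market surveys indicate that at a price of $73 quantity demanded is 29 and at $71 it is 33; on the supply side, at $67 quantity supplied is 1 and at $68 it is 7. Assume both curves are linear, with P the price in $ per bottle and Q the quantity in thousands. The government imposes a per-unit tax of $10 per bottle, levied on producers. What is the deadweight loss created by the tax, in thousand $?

Deadweight loss = $75 thousand.

Demand slope: (33 − 29)/(71 − 73) = -2, so Qd = 175 − 2P.
Supply slope: (7 − 1)/(68 − 67) = 6, so Qs = 6P − 401.
Before the tax: set 175 − 2P = 6P − 401 → P* = $72, Q* = 31.
With the tax collected from producers, supply shifts: Qs = 6(P − 10) − 401.
New equilibrium: buyers pay $79.5, producers receive $69.5, Q = 16. (Wedge: Pb − Ps = 10.)
Quantity falls by |ΔQ| = |31 − 16| = 15.
DWL = ½ · t · |ΔQ| = ½ · 10 · 15 = $75.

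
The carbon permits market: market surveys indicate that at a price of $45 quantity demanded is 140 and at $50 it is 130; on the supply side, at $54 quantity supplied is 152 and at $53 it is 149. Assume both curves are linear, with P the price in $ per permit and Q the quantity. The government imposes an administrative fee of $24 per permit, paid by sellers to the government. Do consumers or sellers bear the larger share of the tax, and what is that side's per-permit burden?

Demand slope: (130 − 140)/(50 − 45) = -2, so Qd = 230 − 2P.
Supply slope: (149 − 152)/(53 − 54) = 3, so Qs = 3P − 10.
Before the tax: set 230 − 2P = 3P − 10 → P* = $48, Q* = 134.
With the tax collected from sellers, supply shifts: Qs = 3(P − 24) − 10.
Solving gives Q = 105.2 with consumers paying $62.4 and sellers receiving $38.4 (the $24 wedge).
Per-permit burden: consumers $14.4, sellers $9.6.
Consumers take the larger share because demand is less price-elastic here (demand slope 2 vs supply slope 3).
The less price-elastic side of the market bears the larger share of a per-unit tax.

Consumers bear the larger share: $14.4 per permit.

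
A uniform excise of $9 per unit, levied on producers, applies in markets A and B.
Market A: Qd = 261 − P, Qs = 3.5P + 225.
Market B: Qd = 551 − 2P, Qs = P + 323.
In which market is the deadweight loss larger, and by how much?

Market A: pre-tax P* = $8, Q* = 253; post-tax Q = 246; deadweight loss = $31.5.
Market B: pre-tax P* = $76, Q* = 399; post-tax Q = 393; deadweight loss = $27.
Difference: $31.5 vs $27 → market A is larger by $4.5.

Market A, by $4.5.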